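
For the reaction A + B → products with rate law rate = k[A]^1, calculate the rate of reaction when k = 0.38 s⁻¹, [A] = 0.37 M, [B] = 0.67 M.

0.1406 M/s

Step 1: The rate law is rate = k[A]^1
Step 2: Note that the rate does not depend on [B] (zero order in B).
Step 3: rate = 0.38 × (0.37)^1 = 0.1406 M/s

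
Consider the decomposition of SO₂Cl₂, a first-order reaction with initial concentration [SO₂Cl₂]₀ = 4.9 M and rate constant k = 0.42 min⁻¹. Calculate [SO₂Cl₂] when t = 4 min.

0.9132 M

Step 1: For a first-order reaction: [SO₂Cl₂] = [SO₂Cl₂]₀ × e^(-kt)
Step 2: [SO₂Cl₂] = 4.9 × e^(-0.42 × 4)
Step 3: [SO₂Cl₂] = 4.9 × e^(-1.68)
Step 4: [SO₂Cl₂] = 4.9 × 0.186374 = 0.9132 M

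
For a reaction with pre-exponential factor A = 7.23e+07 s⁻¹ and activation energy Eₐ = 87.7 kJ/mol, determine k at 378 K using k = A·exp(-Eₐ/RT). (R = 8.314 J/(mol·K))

5.49e-05 s⁻¹

Step 1: Use the Arrhenius equation: k = A × exp(-Eₐ/RT)
Step 2: Convert Eₐ to J/mol: 87.7 kJ/mol = 87700 J/mol
Step 3: Calculate the exponent: -Eₐ/(RT) = -87700/(8.314 × 378) = -27.90601
Step 4: k = 7.23e+07 × exp(-27.90601)
Step 5: k = 7.23e+07 × 7.59581e-13 = 5.4918e-05 s⁻¹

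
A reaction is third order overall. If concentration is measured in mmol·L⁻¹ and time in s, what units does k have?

(mmol·L⁻¹)⁻²·s⁻¹

Step 1: For overall order n, rate = k × (concentration)^n.
Step 2: Rate has units mmol·L⁻¹·s⁻¹; concentration term has units (mmol·L⁻¹)^3.
Step 3: k = rate / (concentration)^n, so units of k = (mmol·L⁻¹)^(1-3)·s⁻¹ = (mmol·L⁻¹)⁻²·s⁻¹.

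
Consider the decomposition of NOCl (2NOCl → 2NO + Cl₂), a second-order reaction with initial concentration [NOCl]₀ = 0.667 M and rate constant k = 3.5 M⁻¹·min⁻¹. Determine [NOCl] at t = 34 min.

0.008299 M

Step 1: For a second-order reaction: 1/[NOCl] = 1/[NOCl]₀ + kt
Step 2: 1/[NOCl] = 1/0.667 + 3.5 × 34
Step 3: 1/[NOCl] = 1.499 + 119 = 120.5
Step 4: [NOCl] = 1/120.5 = 0.008299 M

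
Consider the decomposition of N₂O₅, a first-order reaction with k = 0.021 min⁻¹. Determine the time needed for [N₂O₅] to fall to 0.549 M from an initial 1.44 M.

45.92 min

Step 1: For first-order: t = ln([N₂O₅]₀/[N₂O₅])/k
Step 2: t = ln(1.44/0.549)/0.021
Step 3: t = ln(2.623)/0.021
Step 4: t = 0.9643/0.021 = 45.92 min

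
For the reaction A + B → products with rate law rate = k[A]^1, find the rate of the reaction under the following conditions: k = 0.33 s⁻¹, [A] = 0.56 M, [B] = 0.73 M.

0.1848 M/s

Step 1: The rate law is rate = k[A]^1
Step 2: Note that the rate does not depend on [B] (zero order in B).
Step 3: rate = 0.33 × (0.56)^1 = 0.1848 M/s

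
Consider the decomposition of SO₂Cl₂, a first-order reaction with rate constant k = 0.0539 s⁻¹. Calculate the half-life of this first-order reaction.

12.86 s

Step 1: For a first-order reaction, t₁/₂ = ln(2)/k
Step 2: t₁/₂ = ln(2)/0.0539
Step 3: t₁/₂ = 0.6931/0.0539 = 12.86 s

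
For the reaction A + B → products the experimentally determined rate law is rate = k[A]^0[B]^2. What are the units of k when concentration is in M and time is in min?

M⁻¹·min⁻¹

Step 1: Overall order = 0 + 2 = 2.
Step 2: rate has units M·min⁻¹; [A]^0[B]^2 has units M^2.
Step 3: k = rate/([A]^0[B]^2), so units of k = M^(1-2)·min⁻¹ = M⁻¹·min⁻¹.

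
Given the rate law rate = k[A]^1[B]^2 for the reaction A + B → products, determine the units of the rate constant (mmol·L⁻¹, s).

(mmol·L⁻¹)⁻²·s⁻¹

Step 1: Overall order = 1 + 2 = 3.
Step 2: rate has units mmol·L⁻¹·s⁻¹; [A]^1[B]^2 has units (mmol·L⁻¹)^3.
Step 3: k = rate/([A]^1[B]^2), so units of k = (mmol·L⁻¹)^(1-3)·s⁻¹ = (mmol·L⁻¹)⁻²·s⁻¹.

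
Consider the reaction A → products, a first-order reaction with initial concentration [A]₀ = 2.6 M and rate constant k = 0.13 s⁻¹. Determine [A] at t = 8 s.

0.919 M

Step 1: For a first-order reaction: [A] = [A]₀ × e^(-kt)
Step 2: [A] = 2.6 × e^(-0.13 × 8)
Step 3: [A] = 2.6 × e^(-1.04)
Step 4: [A] = 2.6 × 0.353455 = 0.919 M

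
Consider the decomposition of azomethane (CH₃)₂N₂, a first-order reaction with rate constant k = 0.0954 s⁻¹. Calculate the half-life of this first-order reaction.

7.266 s

Step 1: For a first-order reaction, t₁/₂ = ln(2)/k
Step 2: t₁/₂ = ln(2)/0.0954
Step 3: t₁/₂ = 0.6931/0.0954 = 7.266 s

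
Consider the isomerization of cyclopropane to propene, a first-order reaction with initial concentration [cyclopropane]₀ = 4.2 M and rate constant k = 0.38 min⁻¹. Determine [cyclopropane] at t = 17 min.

0.006572 M

Step 1: For a first-order reaction: [cyclopropane] = [cyclopropane]₀ × e^(-kt)
Step 2: [cyclopropane] = 4.2 × e^(-0.38 × 17)
Step 3: [cyclopropane] = 4.2 × e^(-6.46)
Step 4: [cyclopropane] = 4.2 × 0.0015648 = 0.006572 M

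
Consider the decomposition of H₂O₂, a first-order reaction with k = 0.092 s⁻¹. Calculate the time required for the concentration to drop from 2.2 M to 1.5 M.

4.163 s

Step 1: For first-order: t = ln([H₂O₂]₀/[H₂O₂])/k
Step 2: t = ln(2.2/1.5)/0.092
Step 3: t = ln(1.467)/0.092
Step 4: t = 0.383/0.092 = 4.163 s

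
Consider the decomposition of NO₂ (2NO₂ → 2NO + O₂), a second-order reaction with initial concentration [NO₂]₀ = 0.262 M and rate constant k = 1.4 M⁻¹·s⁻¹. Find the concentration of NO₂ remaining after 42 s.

0.01597 M

Step 1: For a second-order reaction: 1/[NO₂] = 1/[NO₂]₀ + kt
Step 2: 1/[NO₂] = 1/0.262 + 1.4 × 42
Step 3: 1/[NO₂] = 3.817 + 58.8 = 62.62
Step 4: [NO₂] = 1/62.62 = 0.01597 M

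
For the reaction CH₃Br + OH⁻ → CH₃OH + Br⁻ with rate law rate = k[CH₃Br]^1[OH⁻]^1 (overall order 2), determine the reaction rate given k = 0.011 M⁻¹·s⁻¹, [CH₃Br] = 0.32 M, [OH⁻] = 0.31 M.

0.001091 M/s

Step 1: The rate law is rate = k[CH₃Br]^1[OH⁻]^1, overall order = 1+1 = 2
Step 2: Substitute values: rate = 0.011 × (0.32)^1 × (0.31)^1
Step 3: rate = 0.011 × 0.32 × 0.31 = 0.0010912 M/s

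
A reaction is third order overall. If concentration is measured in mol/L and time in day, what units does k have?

(mol/L)⁻²·day⁻¹

Step 1: For overall order n, rate = k × (concentration)^n.
Step 2: Rate has units mol/L·day⁻¹; concentration term has units (mol/L)^3.
Step 3: k = rate / (concentration)^n, so units of k = (mol/L)^(1-3)·day⁻¹ = (mol/L)⁻²·day⁻¹.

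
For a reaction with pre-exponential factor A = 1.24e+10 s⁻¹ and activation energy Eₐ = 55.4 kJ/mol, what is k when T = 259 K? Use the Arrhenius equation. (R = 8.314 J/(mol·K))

8.32e-02 s⁻¹

Step 1: Use the Arrhenius equation: k = A × exp(-Eₐ/RT)
Step 2: Convert Eₐ to J/mol: 55.4 kJ/mol = 55400 J/mol
Step 3: Calculate the exponent: -Eₐ/(RT) = -55400/(8.314 × 259) = -25.72764
Step 4: k = 1.24e+10 × exp(-25.72764)
Step 5: k = 1.24e+10 × 6.70854e-12 = 8.3186e-02 s⁻¹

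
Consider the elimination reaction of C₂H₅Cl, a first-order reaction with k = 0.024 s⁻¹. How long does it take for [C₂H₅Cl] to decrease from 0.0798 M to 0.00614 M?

106.9 s

Step 1: For first-order: t = ln([C₂H₅Cl]₀/[C₂H₅Cl])/k
Step 2: t = ln(0.0798/0.00614)/0.024
Step 3: t = ln(13)/0.024
Step 4: t = 2.565/0.024 = 106.9 s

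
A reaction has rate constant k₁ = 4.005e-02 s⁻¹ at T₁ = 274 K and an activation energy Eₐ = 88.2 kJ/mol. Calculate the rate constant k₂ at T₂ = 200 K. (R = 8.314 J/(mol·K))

2.405e-08 s⁻¹

Step 1: Use the two-temperature Arrhenius form: ln(k₂/k₁) = -Eₐ/R × (1/T₂ - 1/T₁)
Step 2: Convert Eₐ to J/mol: 88.2 kJ/mol = 88200 J/mol
Step 3: 1/T₂ - 1/T₁ = 1/200 - 1/274 = 1.350365e-03 K⁻¹
Step 4: ln(k₂/k₁) = -88200/8.314 × 1.350365e-03 = -14.32550
Step 5: k₂ = k₁ × exp(-14.32550) = 4.005e-02 × 6.00502e-07 = 2.405e-08 s⁻¹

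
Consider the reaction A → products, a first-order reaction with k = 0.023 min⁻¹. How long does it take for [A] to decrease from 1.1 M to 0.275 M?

60.27 min

Step 1: For first-order: t = ln([A]₀/[A])/k
Step 2: t = ln(1.1/0.275)/0.023
Step 3: t = ln(4)/0.023
Step 4: t = 1.386/0.023 = 60.27 min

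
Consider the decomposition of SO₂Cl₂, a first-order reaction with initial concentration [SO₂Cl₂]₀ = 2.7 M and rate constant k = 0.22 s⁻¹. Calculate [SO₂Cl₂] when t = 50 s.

4.509e-05 M

Step 1: For a first-order reaction: [SO₂Cl₂] = [SO₂Cl₂]₀ × e^(-kt)
Step 2: [SO₂Cl₂] = 2.7 × e^(-0.22 × 50)
Step 3: [SO₂Cl₂] = 2.7 × e^(-11)
Step 4: [SO₂Cl₂] = 2.7 × 1.67017e-05 = 4.509e-05 M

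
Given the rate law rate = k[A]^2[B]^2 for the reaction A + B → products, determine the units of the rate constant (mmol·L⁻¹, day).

(mmol·L⁻¹)⁻³·day⁻¹

Step 1: Overall order = 2 + 2 = 4.
Step 2: rate has units mmol·L⁻¹·day⁻¹; [A]^2[B]^2 has units (mmol·L⁻¹)^4.
Step 3: k = rate/([A]^2[B]^2), so units of k = (mmol·L⁻¹)^(1-4)·day⁻¹ = (mmol·L⁻¹)⁻³·day⁻¹.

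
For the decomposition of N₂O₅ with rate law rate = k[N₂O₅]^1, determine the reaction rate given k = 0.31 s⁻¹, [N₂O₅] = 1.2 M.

0.372 M/s

Step 1: Identify the rate law: rate = k[N₂O₅]^1
Step 2: Substitute values: rate = 0.31 × (1.2)^1
Step 3: Calculate: rate = 0.31 × 1.2 = 0.372 M/s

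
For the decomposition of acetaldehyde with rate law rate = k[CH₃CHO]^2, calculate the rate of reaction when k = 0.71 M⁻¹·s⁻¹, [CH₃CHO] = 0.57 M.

0.2307 M/s

Step 1: Identify the rate law: rate = k[CH₃CHO]^2
Step 2: Substitute values: rate = 0.71 × (0.57)^2
Step 3: Calculate: rate = 0.71 × 0.3249 = 0.230679 M/s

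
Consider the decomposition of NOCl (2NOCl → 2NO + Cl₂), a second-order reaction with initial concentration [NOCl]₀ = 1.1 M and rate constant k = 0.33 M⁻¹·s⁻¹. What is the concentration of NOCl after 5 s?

0.3908 M

Step 1: For a second-order reaction: 1/[NOCl] = 1/[NOCl]₀ + kt
Step 2: 1/[NOCl] = 1/1.1 + 0.33 × 5
Step 3: 1/[NOCl] = 0.9091 + 1.65 = 2.559
Step 4: [NOCl] = 1/2.559 = 0.3908 M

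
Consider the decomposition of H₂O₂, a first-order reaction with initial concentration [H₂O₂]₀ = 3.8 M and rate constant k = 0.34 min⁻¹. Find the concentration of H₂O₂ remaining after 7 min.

0.3517 M

Step 1: For a first-order reaction: [H₂O₂] = [H₂O₂]₀ × e^(-kt)
Step 2: [H₂O₂] = 3.8 × e^(-0.34 × 7)
Step 3: [H₂O₂] = 3.8 × e^(-2.38)
Step 4: [H₂O₂] = 3.8 × 0.0925506 = 0.3517 M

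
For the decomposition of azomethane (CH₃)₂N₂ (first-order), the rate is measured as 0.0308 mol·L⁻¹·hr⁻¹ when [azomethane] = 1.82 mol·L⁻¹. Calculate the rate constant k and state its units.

0.01692 hr⁻¹

Step 1: rate = k[azomethane]^1, so k = rate / [azomethane]^1.
Step 2: k = 0.0308 / (1.82)^1 = 0.0308 / 1.82.
Step 3: k = 0.01692 hr⁻¹.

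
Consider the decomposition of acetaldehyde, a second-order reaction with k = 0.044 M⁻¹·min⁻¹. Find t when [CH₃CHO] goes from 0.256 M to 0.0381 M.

507.7 min

Step 1: For second-order: t = (1/[CH₃CHO] - 1/[CH₃CHO]₀)/k
Step 2: t = (1/0.0381 - 1/0.256)/0.044
Step 3: t = (26.25 - 3.906)/0.044
Step 4: t = 22.34/0.044 = 507.7 min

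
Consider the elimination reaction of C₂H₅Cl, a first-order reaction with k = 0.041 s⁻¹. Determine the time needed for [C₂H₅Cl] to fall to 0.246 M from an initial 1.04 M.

35.16 s

Step 1: For first-order: t = ln([C₂H₅Cl]₀/[C₂H₅Cl])/k
Step 2: t = ln(1.04/0.246)/0.041
Step 3: t = ln(4.228)/0.041
Step 4: t = 1.442/0.041 = 35.16 s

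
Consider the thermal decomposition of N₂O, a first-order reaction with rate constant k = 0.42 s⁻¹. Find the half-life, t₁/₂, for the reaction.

1.65 s

Step 1: For a first-order reaction, t₁/₂ = ln(2)/k
Step 2: t₁/₂ = ln(2)/0.42
Step 3: t₁/₂ = 0.6931/0.42 = 1.65 s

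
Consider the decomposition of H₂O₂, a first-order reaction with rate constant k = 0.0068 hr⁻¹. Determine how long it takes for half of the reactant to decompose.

101.9 hr

Step 1: For a first-order reaction, t₁/₂ = ln(2)/k
Step 2: t₁/₂ = ln(2)/0.0068
Step 3: t₁/₂ = 0.6931/0.0068 = 101.9 hr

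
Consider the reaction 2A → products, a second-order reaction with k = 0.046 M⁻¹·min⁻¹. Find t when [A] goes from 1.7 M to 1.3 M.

3.935 min

Step 1: For second-order: t = (1/[A] - 1/[A]₀)/k
Step 2: t = (1/1.3 - 1/1.7)/0.046
Step 3: t = (0.7692 - 0.5882)/0.046
Step 4: t = 0.181/0.046 = 3.935 min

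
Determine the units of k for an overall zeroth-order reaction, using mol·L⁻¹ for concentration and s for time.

mol·L⁻¹·s⁻¹

Step 1: For overall order n, rate = k × (concentration)^n.
Step 2: Rate has units mol·L⁻¹·s⁻¹; concentration term has units (mol·L⁻¹)^0.
Step 3: k = rate / (concentration)^n, so units of k = (mol·L⁻¹)^(1-0)·s⁻¹ = mol·L⁻¹·s⁻¹.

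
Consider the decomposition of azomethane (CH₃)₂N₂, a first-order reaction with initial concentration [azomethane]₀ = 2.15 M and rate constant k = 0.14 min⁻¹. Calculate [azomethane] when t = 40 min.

0.00795 M

Step 1: For a first-order reaction: [azomethane] = [azomethane]₀ × e^(-kt)
Step 2: [azomethane] = 2.15 × e^(-0.14 × 40)
Step 3: [azomethane] = 2.15 × e^(-5.6)
Step 4: [azomethane] = 2.15 × 0.00369786 = 0.00795 M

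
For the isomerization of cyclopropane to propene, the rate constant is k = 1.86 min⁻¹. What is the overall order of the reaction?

first order (1)

Step 1: The units of k for an nth-order reaction are (concentration)^(1-n)·(time)⁻¹.
Step 2: Here k has units min⁻¹, so the concentration exponent is 0.
Step 3: 1 - n = 0 ⇒ n = 1. The reaction is first order.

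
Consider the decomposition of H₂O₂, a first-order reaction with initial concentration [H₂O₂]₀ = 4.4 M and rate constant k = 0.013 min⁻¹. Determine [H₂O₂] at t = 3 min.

4.232 M

Step 1: For a first-order reaction: [H₂O₂] = [H₂O₂]₀ × e^(-kt)
Step 2: [H₂O₂] = 4.4 × e^(-0.013 × 3)
Step 3: [H₂O₂] = 4.4 × e^(-0.039)
Step 4: [H₂O₂] = 4.4 × 0.961751 = 4.232 M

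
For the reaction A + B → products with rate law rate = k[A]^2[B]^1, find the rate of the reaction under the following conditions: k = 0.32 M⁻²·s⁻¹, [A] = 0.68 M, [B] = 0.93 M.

0.1376 M/s

Step 1: The rate law is rate = k[A]^2[B]^1
Step 2: Substitute: rate = 0.32 × (0.68)^2 × (0.93)^1
Step 3: rate = 0.32 × 0.4624 × 0.93 = 0.13761 M/s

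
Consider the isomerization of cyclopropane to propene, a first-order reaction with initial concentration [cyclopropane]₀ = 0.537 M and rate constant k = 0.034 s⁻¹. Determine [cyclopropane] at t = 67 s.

0.05504 M

Step 1: For a first-order reaction: [cyclopropane] = [cyclopropane]₀ × e^(-kt)
Step 2: [cyclopropane] = 0.537 × e^(-0.034 × 67)
Step 3: [cyclopropane] = 0.537 × e^(-2.278)
Step 4: [cyclopropane] = 0.537 × 0.102489 = 0.05504 M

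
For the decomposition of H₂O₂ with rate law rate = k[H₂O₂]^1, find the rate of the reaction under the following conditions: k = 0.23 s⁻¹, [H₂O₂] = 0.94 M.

0.2162 M/s

Step 1: Identify the rate law: rate = k[H₂O₂]^1
Step 2: Substitute values: rate = 0.23 × (0.94)^1
Step 3: Calculate: rate = 0.23 × 0.94 = 0.2162 M/s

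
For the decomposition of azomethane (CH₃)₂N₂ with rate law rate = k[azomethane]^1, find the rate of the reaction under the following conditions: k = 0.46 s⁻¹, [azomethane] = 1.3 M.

0.598 M/s

Step 1: Identify the rate law: rate = k[azomethane]^1
Step 2: Substitute values: rate = 0.46 × (1.3)^1
Step 3: Calculate: rate = 0.46 × 1.3 = 0.598 M/s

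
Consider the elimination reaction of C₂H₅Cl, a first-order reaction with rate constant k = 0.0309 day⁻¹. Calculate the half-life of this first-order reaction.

22.43 day

Step 1: For a first-order reaction, t₁/₂ = ln(2)/k
Step 2: t₁/₂ = ln(2)/0.0309
Step 3: t₁/₂ = 0.6931/0.0309 = 22.43 day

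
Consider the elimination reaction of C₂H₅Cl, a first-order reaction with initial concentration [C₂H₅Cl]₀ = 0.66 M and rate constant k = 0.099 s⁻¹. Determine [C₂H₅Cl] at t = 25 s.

0.05555 M

Step 1: For a first-order reaction: [C₂H₅Cl] = [C₂H₅Cl]₀ × e^(-kt)
Step 2: [C₂H₅Cl] = 0.66 × e^(-0.099 × 25)
Step 3: [C₂H₅Cl] = 0.66 × e^(-2.475)
Step 4: [C₂H₅Cl] = 0.66 × 0.084163 = 0.05555 M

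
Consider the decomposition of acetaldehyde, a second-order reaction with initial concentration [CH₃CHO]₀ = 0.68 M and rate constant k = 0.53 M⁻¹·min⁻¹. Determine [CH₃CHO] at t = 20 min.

0.08285 M

Step 1: For a second-order reaction: 1/[CH₃CHO] = 1/[CH₃CHO]₀ + kt
Step 2: 1/[CH₃CHO] = 1/0.68 + 0.53 × 20
Step 3: 1/[CH₃CHO] = 1.471 + 10.6 = 12.07
Step 4: [CH₃CHO] = 1/12.07 = 0.08285 M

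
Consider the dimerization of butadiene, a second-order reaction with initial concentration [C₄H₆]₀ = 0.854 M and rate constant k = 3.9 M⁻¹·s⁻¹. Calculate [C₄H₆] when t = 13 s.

0.01928 M

Step 1: For a second-order reaction: 1/[C₄H₆] = 1/[C₄H₆]₀ + kt
Step 2: 1/[C₄H₆] = 1/0.854 + 3.9 × 13
Step 3: 1/[C₄H₆] = 1.171 + 50.7 = 51.87
Step 4: [C₄H₆] = 1/51.87 = 0.01928 M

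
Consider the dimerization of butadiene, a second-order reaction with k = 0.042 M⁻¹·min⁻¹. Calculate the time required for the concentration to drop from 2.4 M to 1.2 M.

9.921 min

Step 1: For second-order: t = (1/[C₄H₆] - 1/[C₄H₆]₀)/k
Step 2: t = (1/1.2 - 1/2.4)/0.042
Step 3: t = (0.8333 - 0.4167)/0.042
Step 4: t = 0.4167/0.042 = 9.921 min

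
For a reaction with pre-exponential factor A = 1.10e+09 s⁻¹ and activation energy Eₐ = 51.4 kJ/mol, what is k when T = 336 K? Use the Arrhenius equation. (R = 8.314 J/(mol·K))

1.12e+01 s⁻¹

Step 1: Use the Arrhenius equation: k = A × exp(-Eₐ/RT)
Step 2: Convert Eₐ to J/mol: 51.4 kJ/mol = 51400 J/mol
Step 3: Calculate the exponent: -Eₐ/(RT) = -51400/(8.314 × 336) = -18.39983
Step 4: k = 1.10e+09 × exp(-18.39983)
Step 5: k = 1.10e+09 × 1.02107e-08 = 1.1232e+01 s⁻¹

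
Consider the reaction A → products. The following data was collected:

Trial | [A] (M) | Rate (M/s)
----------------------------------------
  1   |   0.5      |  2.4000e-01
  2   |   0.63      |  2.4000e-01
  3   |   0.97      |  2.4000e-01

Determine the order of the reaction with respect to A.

zeroth order (0)

Step 1: Compare trials - when concentration changes, rate stays constant.
Step 2: rate₂/rate₁ = 2.4000e-01/2.4000e-01 = 1
Step 3: [A]₂/[A]₁ = 0.63/0.5 = 1.26
Step 4: Since rate ratio ≈ (conc ratio)^0, the reaction is zeroth order.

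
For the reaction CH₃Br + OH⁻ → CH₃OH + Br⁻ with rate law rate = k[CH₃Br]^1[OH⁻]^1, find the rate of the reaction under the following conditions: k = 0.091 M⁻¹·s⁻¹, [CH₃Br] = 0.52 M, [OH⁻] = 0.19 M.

0.008991 M/s

Step 1: The rate law is rate = k[CH₃Br]^1[OH⁻]^1
Step 2: Substitute: rate = 0.091 × (0.52)^1 × (0.19)^1
Step 3: rate = 0.091 × 0.52 × 0.19 = 0.0089908 M/s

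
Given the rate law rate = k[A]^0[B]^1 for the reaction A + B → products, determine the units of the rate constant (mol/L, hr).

hr⁻¹

Step 1: Overall order = 0 + 1 = 1.
Step 2: rate has units mol/L·hr⁻¹; [A]^0[B]^1 has units (mol/L)^1.
Step 3: k = rate/([A]^0[B]^1), so units of k = (mol/L)^(1-1)·hr⁻¹ = hr⁻¹.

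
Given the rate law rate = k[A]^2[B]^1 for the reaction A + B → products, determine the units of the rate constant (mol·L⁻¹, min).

(mol·L⁻¹)⁻²·min⁻¹

Step 1: Overall order = 2 + 1 = 3.
Step 2: rate has units mol·L⁻¹·min⁻¹; [A]^2[B]^1 has units (mol·L⁻¹)^3.
Step 3: k = rate/([A]^2[B]^1), so units of k = (mol·L⁻¹)^(1-3)·min⁻¹ = (mol·L⁻¹)⁻²·min⁻¹.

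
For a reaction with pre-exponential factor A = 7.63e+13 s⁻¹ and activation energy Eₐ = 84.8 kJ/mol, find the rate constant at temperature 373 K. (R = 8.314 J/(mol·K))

1.02e+02 s⁻¹

Step 1: Use the Arrhenius equation: k = A × exp(-Eₐ/RT)
Step 2: Convert Eₐ to J/mol: 84.8 kJ/mol = 84800 J/mol
Step 3: Calculate the exponent: -Eₐ/(RT) = -84800/(8.314 × 373) = -27.34494
Step 4: k = 7.63e+13 × exp(-27.34494)
Step 5: k = 7.63e+13 × 1.33120e-12 = 1.0157e+02 s⁻¹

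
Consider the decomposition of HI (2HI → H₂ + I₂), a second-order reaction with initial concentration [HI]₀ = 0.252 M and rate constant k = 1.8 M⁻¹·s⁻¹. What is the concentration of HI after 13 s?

0.03654 M

Step 1: For a second-order reaction: 1/[HI] = 1/[HI]₀ + kt
Step 2: 1/[HI] = 1/0.252 + 1.8 × 13
Step 3: 1/[HI] = 3.968 + 23.4 = 27.37
Step 4: [HI] = 1/27.37 = 0.03654 M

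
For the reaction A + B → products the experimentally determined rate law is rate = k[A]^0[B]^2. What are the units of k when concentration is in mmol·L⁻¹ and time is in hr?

(mmol·L⁻¹)⁻¹·hr⁻¹

Step 1: Overall order = 0 + 2 = 2.
Step 2: rate has units mmol·L⁻¹·hr⁻¹; [A]^0[B]^2 has units (mmol·L⁻¹)^2.
Step 3: k = rate/([A]^0[B]^2), so units of k = (mmol·L⁻¹)^(1-2)·hr⁻¹ = (mmol·L⁻¹)⁻¹·hr⁻¹.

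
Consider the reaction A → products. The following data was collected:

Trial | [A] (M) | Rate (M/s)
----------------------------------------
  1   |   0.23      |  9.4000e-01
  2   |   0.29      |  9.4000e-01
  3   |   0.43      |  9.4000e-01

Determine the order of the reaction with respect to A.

zeroth order (0)

Step 1: Compare trials - when concentration changes, rate stays constant.
Step 2: rate₂/rate₁ = 9.4000e-01/9.4000e-01 = 1
Step 3: [A]₂/[A]₁ = 0.29/0.23 = 1.261
Step 4: Since rate ratio ≈ (conc ratio)^0, the reaction is zeroth order.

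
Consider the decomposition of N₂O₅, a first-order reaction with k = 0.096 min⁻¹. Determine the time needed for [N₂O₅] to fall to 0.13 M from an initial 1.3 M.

23.99 min

Step 1: For first-order: t = ln([N₂O₅]₀/[N₂O₅])/k
Step 2: t = ln(1.3/0.13)/0.096
Step 3: t = ln(10)/0.096
Step 4: t = 2.303/0.096 = 23.99 min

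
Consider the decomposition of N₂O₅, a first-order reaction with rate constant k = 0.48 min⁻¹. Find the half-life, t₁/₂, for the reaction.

1.444 min

Step 1: For a first-order reaction, t₁/₂ = ln(2)/k
Step 2: t₁/₂ = ln(2)/0.48
Step 3: t₁/₂ = 0.6931/0.48 = 1.444 min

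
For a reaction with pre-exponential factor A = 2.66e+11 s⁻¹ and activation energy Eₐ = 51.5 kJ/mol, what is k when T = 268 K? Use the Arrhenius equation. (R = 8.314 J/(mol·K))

2.44e+01 s⁻¹

Step 1: Use the Arrhenius equation: k = A × exp(-Eₐ/RT)
Step 2: Convert Eₐ to J/mol: 51.5 kJ/mol = 51500 J/mol
Step 3: Calculate the exponent: -Eₐ/(RT) = -51500/(8.314 × 268) = -23.11332
Step 4: k = 2.66e+11 × exp(-23.11332)
Step 5: k = 2.66e+11 × 9.16247e-11 = 2.4372e+01 s⁻¹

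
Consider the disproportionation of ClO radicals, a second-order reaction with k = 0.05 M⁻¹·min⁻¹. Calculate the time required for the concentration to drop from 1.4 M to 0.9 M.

7.937 min

Step 1: For second-order: t = (1/[ClO] - 1/[ClO]₀)/k
Step 2: t = (1/0.9 - 1/1.4)/0.05
Step 3: t = (1.111 - 0.7143)/0.05
Step 4: t = 0.3968/0.05 = 7.937 min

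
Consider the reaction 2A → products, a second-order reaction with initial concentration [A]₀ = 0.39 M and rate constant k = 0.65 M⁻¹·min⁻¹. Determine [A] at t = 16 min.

0.07714 M

Step 1: For a second-order reaction: 1/[A] = 1/[A]₀ + kt
Step 2: 1/[A] = 1/0.39 + 0.65 × 16
Step 3: 1/[A] = 2.564 + 10.4 = 12.96
Step 4: [A] = 1/12.96 = 0.07714 M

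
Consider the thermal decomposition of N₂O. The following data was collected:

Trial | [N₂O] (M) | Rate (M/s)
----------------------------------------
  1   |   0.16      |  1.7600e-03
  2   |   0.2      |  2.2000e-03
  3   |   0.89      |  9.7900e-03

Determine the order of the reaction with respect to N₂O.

first order (1)

Step 1: Compare trials to find order n where rate₂/rate₁ = ([N₂O]₂/[N₂O]₁)^n
Step 2: rate₂/rate₁ = 2.2000e-03/1.7600e-03 = 1.25
Step 3: [N₂O]₂/[N₂O]₁ = 0.2/0.16 = 1.25
Step 4: n = ln(1.25)/ln(1.25) = 1.00 ≈ 1
Step 5: The reaction is first order in N₂O.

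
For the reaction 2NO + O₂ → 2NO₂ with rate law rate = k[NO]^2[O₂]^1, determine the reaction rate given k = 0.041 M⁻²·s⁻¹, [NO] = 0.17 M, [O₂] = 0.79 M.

0.0009361 M/s

Step 1: The rate law is rate = k[NO]^2[O₂]^1
Step 2: Substitute: rate = 0.041 × (0.17)^2 × (0.79)^1
Step 3: rate = 0.041 × 0.0289 × 0.79 = 0.000936071 M/s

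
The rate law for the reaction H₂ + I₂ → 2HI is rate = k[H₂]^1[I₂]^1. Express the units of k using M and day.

M⁻¹·day⁻¹

Step 1: Overall order = 1 + 1 = 2.
Step 2: rate has units M·day⁻¹; [H₂]^1[I₂]^1 has units M^2.
Step 3: k = rate/([H₂]^1[I₂]^1), so units of k = M^(1-2)·day⁻¹ = M⁻¹·day⁻¹.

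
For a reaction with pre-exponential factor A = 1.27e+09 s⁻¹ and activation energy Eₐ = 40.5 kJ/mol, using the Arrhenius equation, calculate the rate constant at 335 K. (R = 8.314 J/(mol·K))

6.15e+02 s⁻¹

Step 1: Use the Arrhenius equation: k = A × exp(-Eₐ/RT)
Step 2: Convert Eₐ to J/mol: 40.5 kJ/mol = 40500 J/mol
Step 3: Calculate the exponent: -Eₐ/(RT) = -40500/(8.314 × 335) = -14.54120
Step 4: k = 1.27e+09 × exp(-14.54120)
Step 5: k = 1.27e+09 × 4.83991e-07 = 6.1467e+02 s⁻¹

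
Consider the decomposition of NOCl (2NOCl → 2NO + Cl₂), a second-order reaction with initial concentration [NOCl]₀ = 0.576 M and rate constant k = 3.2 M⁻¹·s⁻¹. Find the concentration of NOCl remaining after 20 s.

0.01521 M

Step 1: For a second-order reaction: 1/[NOCl] = 1/[NOCl]₀ + kt
Step 2: 1/[NOCl] = 1/0.576 + 3.2 × 20
Step 3: 1/[NOCl] = 1.736 + 64 = 65.74
Step 4: [NOCl] = 1/65.74 = 0.01521 M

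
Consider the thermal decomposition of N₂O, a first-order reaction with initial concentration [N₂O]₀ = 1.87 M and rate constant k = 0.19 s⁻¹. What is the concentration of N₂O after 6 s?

0.5981 M

Step 1: For a first-order reaction: [N₂O] = [N₂O]₀ × e^(-kt)
Step 2: [N₂O] = 1.87 × e^(-0.19 × 6)
Step 3: [N₂O] = 1.87 × e^(-1.14)
Step 4: [N₂O] = 1.87 × 0.319819 = 0.5981 M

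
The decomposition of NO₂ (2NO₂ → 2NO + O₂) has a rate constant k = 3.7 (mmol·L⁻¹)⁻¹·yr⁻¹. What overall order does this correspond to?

second order (2)

Step 1: The units of k for an nth-order reaction are (concentration)^(1-n)·(time)⁻¹.
Step 2: Here k has units (mmol·L⁻¹)⁻¹·yr⁻¹, so the concentration exponent is -1.
Step 3: 1 - n = -1 ⇒ n = 2. The reaction is second order.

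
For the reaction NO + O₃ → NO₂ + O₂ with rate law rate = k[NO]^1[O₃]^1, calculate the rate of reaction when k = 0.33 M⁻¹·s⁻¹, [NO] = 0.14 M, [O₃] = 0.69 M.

0.03188 M/s

Step 1: The rate law is rate = k[NO]^1[O₃]^1
Step 2: Substitute: rate = 0.33 × (0.14)^1 × (0.69)^1
Step 3: rate = 0.33 × 0.14 × 0.69 = 0.031878 M/s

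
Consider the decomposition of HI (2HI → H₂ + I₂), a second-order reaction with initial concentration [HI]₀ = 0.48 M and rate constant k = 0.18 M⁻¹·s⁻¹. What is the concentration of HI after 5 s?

0.3352 M

Step 1: For a second-order reaction: 1/[HI] = 1/[HI]₀ + kt
Step 2: 1/[HI] = 1/0.48 + 0.18 × 5
Step 3: 1/[HI] = 2.083 + 0.9 = 2.983
Step 4: [HI] = 1/2.983 = 0.3352 M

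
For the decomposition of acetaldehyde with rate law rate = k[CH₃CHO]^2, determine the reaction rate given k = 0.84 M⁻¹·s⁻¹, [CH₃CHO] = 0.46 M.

0.1777 M/s

Step 1: Identify the rate law: rate = k[CH₃CHO]^2
Step 2: Substitute values: rate = 0.84 × (0.46)^2
Step 3: Calculate: rate = 0.84 × 0.2116 = 0.177744 M/s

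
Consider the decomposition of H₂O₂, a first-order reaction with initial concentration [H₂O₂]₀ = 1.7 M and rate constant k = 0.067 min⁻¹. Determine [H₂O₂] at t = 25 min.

0.3184 M

Step 1: For a first-order reaction: [H₂O₂] = [H₂O₂]₀ × e^(-kt)
Step 2: [H₂O₂] = 1.7 × e^(-0.067 × 25)
Step 3: [H₂O₂] = 1.7 × e^(-1.675)
Step 4: [H₂O₂] = 1.7 × 0.187308 = 0.3184 M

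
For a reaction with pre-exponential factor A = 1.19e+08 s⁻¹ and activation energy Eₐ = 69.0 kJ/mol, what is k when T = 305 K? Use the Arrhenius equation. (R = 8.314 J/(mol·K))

1.81e-04 s⁻¹

Step 1: Use the Arrhenius equation: k = A × exp(-Eₐ/RT)
Step 2: Convert Eₐ to J/mol: 69.0 kJ/mol = 69000 J/mol
Step 3: Calculate the exponent: -Eₐ/(RT) = -69000/(8.314 × 305) = -27.21067
Step 4: k = 1.19e+08 × exp(-27.21067)
Step 5: k = 1.19e+08 × 1.52250e-12 = 1.8118e-04 s⁻¹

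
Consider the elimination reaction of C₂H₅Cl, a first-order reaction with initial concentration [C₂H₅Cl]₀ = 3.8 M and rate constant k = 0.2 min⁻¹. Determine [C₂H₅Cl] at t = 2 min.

2.547 M

Step 1: For a first-order reaction: [C₂H₅Cl] = [C₂H₅Cl]₀ × e^(-kt)
Step 2: [C₂H₅Cl] = 3.8 × e^(-0.2 × 2)
Step 3: [C₂H₅Cl] = 3.8 × e^(-0.4)
Step 4: [C₂H₅Cl] = 3.8 × 0.67032 = 2.547 M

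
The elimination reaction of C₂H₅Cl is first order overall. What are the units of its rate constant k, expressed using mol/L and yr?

yr⁻¹

Step 1: For overall order n, rate = k × (concentration)^n.
Step 2: Rate has units mol/L·yr⁻¹; concentration term has units (mol/L)^1.
Step 3: k = rate / (concentration)^n, so units of k = (mol/L)^(1-1)·yr⁻¹ = yr⁻¹.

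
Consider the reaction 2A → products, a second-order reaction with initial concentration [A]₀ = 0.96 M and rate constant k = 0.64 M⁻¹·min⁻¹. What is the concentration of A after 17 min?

0.08388 M

Step 1: For a second-order reaction: 1/[A] = 1/[A]₀ + kt
Step 2: 1/[A] = 1/0.96 + 0.64 × 17
Step 3: 1/[A] = 1.042 + 10.88 = 11.92
Step 4: [A] = 1/11.92 = 0.08388 M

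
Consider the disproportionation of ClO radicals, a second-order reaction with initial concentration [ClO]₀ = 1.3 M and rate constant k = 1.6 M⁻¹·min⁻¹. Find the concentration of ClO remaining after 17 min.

0.03575 M

Step 1: For a second-order reaction: 1/[ClO] = 1/[ClO]₀ + kt
Step 2: 1/[ClO] = 1/1.3 + 1.6 × 17
Step 3: 1/[ClO] = 0.7692 + 27.2 = 27.97
Step 4: [ClO] = 1/27.97 = 0.03575 M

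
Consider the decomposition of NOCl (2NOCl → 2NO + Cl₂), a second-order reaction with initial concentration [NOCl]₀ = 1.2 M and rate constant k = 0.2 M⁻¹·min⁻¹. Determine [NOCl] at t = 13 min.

0.2913 M

Step 1: For a second-order reaction: 1/[NOCl] = 1/[NOCl]₀ + kt
Step 2: 1/[NOCl] = 1/1.2 + 0.2 × 13
Step 3: 1/[NOCl] = 0.8333 + 2.6 = 3.433
Step 4: [NOCl] = 1/3.433 = 0.2913 M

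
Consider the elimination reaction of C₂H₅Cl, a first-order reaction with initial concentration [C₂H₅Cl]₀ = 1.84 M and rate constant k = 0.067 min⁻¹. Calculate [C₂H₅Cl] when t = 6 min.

1.231 M

Step 1: For a first-order reaction: [C₂H₅Cl] = [C₂H₅Cl]₀ × e^(-kt)
Step 2: [C₂H₅Cl] = 1.84 × e^(-0.067 × 6)
Step 3: [C₂H₅Cl] = 1.84 × e^(-0.402)
Step 4: [C₂H₅Cl] = 1.84 × 0.668981 = 1.231 M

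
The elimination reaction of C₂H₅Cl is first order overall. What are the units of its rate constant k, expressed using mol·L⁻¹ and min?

min⁻¹

Step 1: For overall order n, rate = k × (concentration)^n.
Step 2: Rate has units mol·L⁻¹·min⁻¹; concentration term has units (mol·L⁻¹)^1.
Step 3: k = rate / (concentration)^n, so units of k = (mol·L⁻¹)^(1-1)·min⁻¹ = min⁻¹.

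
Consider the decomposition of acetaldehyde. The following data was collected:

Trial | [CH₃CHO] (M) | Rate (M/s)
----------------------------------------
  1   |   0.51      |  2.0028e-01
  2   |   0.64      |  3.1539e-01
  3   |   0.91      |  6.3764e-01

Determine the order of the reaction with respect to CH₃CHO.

second order (2)

Step 1: Compare trials to find order n where rate₂/rate₁ = ([CH₃CHO]₂/[CH₃CHO]₁)^n
Step 2: rate₂/rate₁ = 3.1539e-01/2.0028e-01 = 1.575
Step 3: [CH₃CHO]₂/[CH₃CHO]₁ = 0.64/0.51 = 1.255
Step 4: n = ln(1.575)/ln(1.255) = 2.00 ≈ 2
Step 5: The reaction is second order in CH₃CHO.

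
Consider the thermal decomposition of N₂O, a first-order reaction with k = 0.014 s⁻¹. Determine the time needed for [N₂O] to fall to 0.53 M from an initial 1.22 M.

59.55 s

Step 1: For first-order: t = ln([N₂O]₀/[N₂O])/k
Step 2: t = ln(1.22/0.53)/0.014
Step 3: t = ln(2.302)/0.014
Step 4: t = 0.8337/0.014 = 59.55 s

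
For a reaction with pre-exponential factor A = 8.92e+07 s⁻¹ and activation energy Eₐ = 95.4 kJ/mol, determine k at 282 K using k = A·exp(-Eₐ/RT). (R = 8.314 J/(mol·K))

1.90e-10 s⁻¹

Step 1: Use the Arrhenius equation: k = A × exp(-Eₐ/RT)
Step 2: Convert Eₐ to J/mol: 95.4 kJ/mol = 95400 J/mol
Step 3: Calculate the exponent: -Eₐ/(RT) = -95400/(8.314 × 282) = -40.69015
Step 4: k = 8.92e+07 × exp(-40.69015)
Step 5: k = 8.92e+07 × 2.13055e-18 = 1.9005e-10 s⁻¹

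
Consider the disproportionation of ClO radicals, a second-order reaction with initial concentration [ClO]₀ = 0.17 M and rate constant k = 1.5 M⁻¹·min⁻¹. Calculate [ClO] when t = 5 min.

0.07473 M

Step 1: For a second-order reaction: 1/[ClO] = 1/[ClO]₀ + kt
Step 2: 1/[ClO] = 1/0.17 + 1.5 × 5
Step 3: 1/[ClO] = 5.882 + 7.5 = 13.38
Step 4: [ClO] = 1/13.38 = 0.07473 M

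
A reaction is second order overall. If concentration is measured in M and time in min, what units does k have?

M⁻¹·min⁻¹

Step 1: For overall order n, rate = k × (concentration)^n.
Step 2: Rate has units M·min⁻¹; concentration term has units M^2.
Step 3: k = rate / (concentration)^n, so units of k = M^(1-2)·min⁻¹ = M⁻¹·min⁻¹.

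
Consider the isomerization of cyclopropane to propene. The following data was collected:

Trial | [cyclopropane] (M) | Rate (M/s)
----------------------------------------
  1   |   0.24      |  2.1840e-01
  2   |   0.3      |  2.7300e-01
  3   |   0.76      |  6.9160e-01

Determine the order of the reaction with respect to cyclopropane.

first order (1)

Step 1: Compare trials to find order n where rate₂/rate₁ = ([cyclopropane]₂/[cyclopropane]₁)^n
Step 2: rate₂/rate₁ = 2.7300e-01/2.1840e-01 = 1.25
Step 3: [cyclopropane]₂/[cyclopropane]₁ = 0.3/0.24 = 1.25
Step 4: n = ln(1.25)/ln(1.25) = 1.00 ≈ 1
Step 5: The reaction is first order in cyclopropane.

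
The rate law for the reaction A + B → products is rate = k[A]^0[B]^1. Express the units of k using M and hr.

hr⁻¹

Step 1: Overall order = 0 + 1 = 1.
Step 2: rate has units M·hr⁻¹; [A]^0[B]^1 has units M^1.
Step 3: k = rate/([A]^0[B]^1), so units of k = M^(1-1)·hr⁻¹ = hr⁻¹.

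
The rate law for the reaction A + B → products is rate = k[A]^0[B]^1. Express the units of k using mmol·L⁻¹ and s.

s⁻¹

Step 1: Overall order = 0 + 1 = 1.
Step 2: rate has units mmol·L⁻¹·s⁻¹; [A]^0[B]^1 has units (mmol·L⁻¹)^1.
Step 3: k = rate/([A]^0[B]^1), so units of k = (mmol·L⁻¹)^(1-1)·s⁻¹ = s⁻¹.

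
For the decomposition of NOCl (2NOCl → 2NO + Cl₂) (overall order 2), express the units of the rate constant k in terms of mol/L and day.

(mol/L)⁻¹·day⁻¹

Step 1: For overall order n, rate = k × (concentration)^n.
Step 2: Rate has units mol/L·day⁻¹; concentration term has units (mol/L)^2.
Step 3: k = rate / (concentration)^n, so units of k = (mol/L)^(1-2)·day⁻¹ = (mol/L)⁻¹·day⁻¹.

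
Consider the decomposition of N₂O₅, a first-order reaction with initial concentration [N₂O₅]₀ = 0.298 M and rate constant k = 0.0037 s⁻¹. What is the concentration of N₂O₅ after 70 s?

0.23 M

Step 1: For a first-order reaction: [N₂O₅] = [N₂O₅]₀ × e^(-kt)
Step 2: [N₂O₅] = 0.298 × e^(-0.0037 × 70)
Step 3: [N₂O₅] = 0.298 × e^(-0.259)
Step 4: [N₂O₅] = 0.298 × 0.771823 = 0.23 M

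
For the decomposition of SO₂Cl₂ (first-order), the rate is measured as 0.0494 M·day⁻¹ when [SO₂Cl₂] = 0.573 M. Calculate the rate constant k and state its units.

0.08621 day⁻¹

Step 1: rate = k[SO₂Cl₂]^1, so k = rate / [SO₂Cl₂]^1.
Step 2: k = 0.0494 / (0.573)^1 = 0.0494 / 0.573.
Step 3: k = 0.08621 day⁻¹.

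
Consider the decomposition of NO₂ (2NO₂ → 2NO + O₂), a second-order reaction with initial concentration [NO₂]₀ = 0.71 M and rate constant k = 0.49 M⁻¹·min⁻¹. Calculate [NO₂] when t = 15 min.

0.1142 M

Step 1: For a second-order reaction: 1/[NO₂] = 1/[NO₂]₀ + kt
Step 2: 1/[NO₂] = 1/0.71 + 0.49 × 15
Step 3: 1/[NO₂] = 1.408 + 7.35 = 8.758
Step 4: [NO₂] = 1/8.758 = 0.1142 M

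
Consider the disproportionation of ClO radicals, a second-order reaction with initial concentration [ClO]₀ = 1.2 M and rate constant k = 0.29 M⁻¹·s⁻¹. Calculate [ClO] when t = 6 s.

0.3886 M

Step 1: For a second-order reaction: 1/[ClO] = 1/[ClO]₀ + kt
Step 2: 1/[ClO] = 1/1.2 + 0.29 × 6
Step 3: 1/[ClO] = 0.8333 + 1.74 = 2.573
Step 4: [ClO] = 1/2.573 = 0.3886 M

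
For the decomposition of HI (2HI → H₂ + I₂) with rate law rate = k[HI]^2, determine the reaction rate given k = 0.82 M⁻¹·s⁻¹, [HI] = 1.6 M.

2.099 M/s

Step 1: Identify the rate law: rate = k[HI]^2
Step 2: Substitute values: rate = 0.82 × (1.6)^2
Step 3: Calculate: rate = 0.82 × 2.56 = 2.0992 M/s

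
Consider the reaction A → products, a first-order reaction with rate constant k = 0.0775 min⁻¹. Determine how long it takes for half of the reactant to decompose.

8.944 min

Step 1: For a first-order reaction, t₁/₂ = ln(2)/k
Step 2: t₁/₂ = ln(2)/0.0775
Step 3: t₁/₂ = 0.6931/0.0775 = 8.944 min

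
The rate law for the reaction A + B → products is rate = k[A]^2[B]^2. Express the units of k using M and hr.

M⁻³·hr⁻¹

Step 1: Overall order = 2 + 2 = 4.
Step 2: rate has units M·hr⁻¹; [A]^2[B]^2 has units M^4.
Step 3: k = rate/([A]^2[B]^2), so units of k = M^(1-4)·hr⁻¹ = M⁻³·hr⁻¹.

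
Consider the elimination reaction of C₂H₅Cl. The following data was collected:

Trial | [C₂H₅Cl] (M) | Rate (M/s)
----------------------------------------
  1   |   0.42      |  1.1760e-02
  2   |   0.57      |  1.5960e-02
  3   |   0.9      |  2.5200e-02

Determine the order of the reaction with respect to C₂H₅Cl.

first order (1)

Step 1: Compare trials to find order n where rate₂/rate₁ = ([C₂H₅Cl]₂/[C₂H₅Cl]₁)^n
Step 2: rate₂/rate₁ = 1.5960e-02/1.1760e-02 = 1.357
Step 3: [C₂H₅Cl]₂/[C₂H₅Cl]₁ = 0.57/0.42 = 1.357
Step 4: n = ln(1.357)/ln(1.357) = 1.00 ≈ 1
Step 5: The reaction is first order in C₂H₅Cl.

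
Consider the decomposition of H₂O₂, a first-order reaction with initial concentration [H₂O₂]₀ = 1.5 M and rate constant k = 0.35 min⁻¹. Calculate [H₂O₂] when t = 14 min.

0.01117 M

Step 1: For a first-order reaction: [H₂O₂] = [H₂O₂]₀ × e^(-kt)
Step 2: [H₂O₂] = 1.5 × e^(-0.35 × 14)
Step 3: [H₂O₂] = 1.5 × e^(-4.9)
Step 4: [H₂O₂] = 1.5 × 0.00744658 = 0.01117 M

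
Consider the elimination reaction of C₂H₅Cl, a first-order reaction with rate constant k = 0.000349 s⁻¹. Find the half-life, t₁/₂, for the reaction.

1986 s

Step 1: For a first-order reaction, t₁/₂ = ln(2)/k
Step 2: t₁/₂ = ln(2)/0.000349
Step 3: t₁/₂ = 0.6931/0.000349 = 1986 s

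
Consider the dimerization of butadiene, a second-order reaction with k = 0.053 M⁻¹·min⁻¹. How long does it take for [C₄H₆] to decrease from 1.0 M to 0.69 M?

8.477 min

Step 1: For second-order: t = (1/[C₄H₆] - 1/[C₄H₆]₀)/k
Step 2: t = (1/0.69 - 1/1.0)/0.053
Step 3: t = (1.449 - 1)/0.053
Step 4: t = 0.4493/0.053 = 8.477 min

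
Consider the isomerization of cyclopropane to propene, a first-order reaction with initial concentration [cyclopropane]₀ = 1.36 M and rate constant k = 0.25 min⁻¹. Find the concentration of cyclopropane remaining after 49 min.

6.508e-06 M

Step 1: For a first-order reaction: [cyclopropane] = [cyclopropane]₀ × e^(-kt)
Step 2: [cyclopropane] = 1.36 × e^(-0.25 × 49)
Step 3: [cyclopropane] = 1.36 × e^(-12.25)
Step 4: [cyclopropane] = 1.36 × 4.78512e-06 = 6.508e-06 M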